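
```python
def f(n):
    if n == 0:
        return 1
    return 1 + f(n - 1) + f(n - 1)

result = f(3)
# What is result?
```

f(n) = 1 + 2·f(n-1), f(0)=1. Closed form: (1+1)·2^3 - 1 = 15.

Answer: 15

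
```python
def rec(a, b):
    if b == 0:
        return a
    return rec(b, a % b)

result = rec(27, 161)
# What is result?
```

rec(27, 161) -> rec(161, 27) -> rec(27, 26) -> rec(26, 1) -> rec(1, 0) -> 1

Answer: 1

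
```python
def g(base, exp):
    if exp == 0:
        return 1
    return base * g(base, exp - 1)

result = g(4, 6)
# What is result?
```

g(4, 6) = 4 * 4 * 4 * 4 * 4 * 4 = 4096

Answer: 4096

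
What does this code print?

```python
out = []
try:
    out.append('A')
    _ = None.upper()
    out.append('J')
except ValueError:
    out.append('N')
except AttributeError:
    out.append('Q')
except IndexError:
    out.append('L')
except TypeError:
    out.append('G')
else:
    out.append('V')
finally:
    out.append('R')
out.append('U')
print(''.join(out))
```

Execution trace: 'A' (try body) → 'Q' (except AttributeError) → 'R' (finally) → 'U' (after the try/except). Output: AQRU

Answer: AQRU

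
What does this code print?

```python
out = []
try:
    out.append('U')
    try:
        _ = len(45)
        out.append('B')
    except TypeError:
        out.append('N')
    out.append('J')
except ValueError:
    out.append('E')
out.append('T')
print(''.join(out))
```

Execution trace: 'U' (try body) → 'N' (inner except TypeError) → 'J' (try body, no exception) → 'T' (after the try/except). Output: UNJT

Answer: UNJT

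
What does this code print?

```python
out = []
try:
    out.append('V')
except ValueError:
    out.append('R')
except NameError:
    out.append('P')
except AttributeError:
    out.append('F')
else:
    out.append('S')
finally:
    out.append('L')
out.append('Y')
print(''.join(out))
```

Execution trace: 'V' (try body, no exception) → 'S' (else) → 'L' (finally) → 'Y' (after the try/except). Output: VSLY

Answer: VSLY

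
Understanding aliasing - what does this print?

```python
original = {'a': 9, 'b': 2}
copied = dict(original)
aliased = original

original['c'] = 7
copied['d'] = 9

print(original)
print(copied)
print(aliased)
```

Key concept: dict() creates copy, assignment creates alias.
Step by step:
`original = {'a': 9, 'b': 2}` → original = {'a': 9, 'b': 2}
`copied = dict(original)` → copied = {'a': 9, 'b': 2}
`aliased = original` → aliased = {'a': 9, 'b': 2} (same object as original)
`original['c'] = 7` → original = {'a': 9, 'b': 2, 'c': 7} (same object as aliased); aliased = {'a': 9, 'b': 2, 'c': 7} (same object as original)
`copied['d'] = 9` → copied = {'a': 9, 'b': 2, 'd': 9}
`print(original)` → prints {'a': 9, 'b': 2, 'c': 7}
`print(copied)` → prints {'a': 9, 'b': 2, 'd': 9}
`print(aliased)` → prints {'a': 9, 'b': 2, 'c': 7}

Answer:
{'a': 9, 'b': 2, 'c': 7}
{'a': 9, 'b': 2, 'd': 9}
{'a': 9, 'b': 2, 'c': 7}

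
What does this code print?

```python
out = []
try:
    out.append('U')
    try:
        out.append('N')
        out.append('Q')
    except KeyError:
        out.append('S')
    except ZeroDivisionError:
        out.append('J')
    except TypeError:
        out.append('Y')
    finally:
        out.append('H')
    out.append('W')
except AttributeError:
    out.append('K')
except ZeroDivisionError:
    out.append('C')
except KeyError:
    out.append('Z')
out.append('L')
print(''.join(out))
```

Execution trace: 'U' (try body) → 'N' (inner try body) → 'Q' (inner try body, no exception) → 'H' (inner finally) → 'W' (try body, no exception) → 'L' (after the try/except). Output: UNQHWL

Answer: UNQHWL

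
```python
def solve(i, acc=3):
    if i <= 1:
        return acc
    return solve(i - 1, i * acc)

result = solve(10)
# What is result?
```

Accumulator trace (n, acc): (10, 3) -> (9, 30) -> (8, 270) -> (7, 2160) -> (6, 15120) -> (5, 90720) -> (4, 453600) -> (3, 1814400) -> (2, 5443200) -> (1, 10886400) -> return 10886400

Answer: 10886400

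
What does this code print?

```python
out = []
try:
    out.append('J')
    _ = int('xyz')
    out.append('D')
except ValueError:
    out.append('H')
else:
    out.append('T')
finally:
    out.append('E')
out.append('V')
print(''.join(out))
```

Execution trace: 'J' (try body) → 'H' (except ValueError) → 'E' (finally) → 'V' (after the try/except). Output: JHEV

Answer: JHEV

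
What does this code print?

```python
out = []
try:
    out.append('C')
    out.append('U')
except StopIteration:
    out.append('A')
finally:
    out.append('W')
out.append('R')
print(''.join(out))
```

Execution trace: 'C' (try body) → 'U' (try body, no exception) → 'W' (finally) → 'R' (after the try/except). Output: CUWR

Answer: CUWR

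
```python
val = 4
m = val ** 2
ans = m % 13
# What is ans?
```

Trace:
`val = 4` → val = 4
`m = val ** 2` → m = 16
`ans = m % 13` → ans = 3
So ans = 3

Answer: 3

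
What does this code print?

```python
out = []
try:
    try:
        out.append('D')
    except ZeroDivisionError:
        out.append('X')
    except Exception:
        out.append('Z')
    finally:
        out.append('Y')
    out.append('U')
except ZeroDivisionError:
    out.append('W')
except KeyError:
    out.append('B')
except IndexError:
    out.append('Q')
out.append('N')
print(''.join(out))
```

Execution trace: 'D' (inner try body, no exception) → 'Y' (inner finally) → 'U' (try body, no exception) → 'N' (after the try/except). Output: DYUN

Answer: DYUN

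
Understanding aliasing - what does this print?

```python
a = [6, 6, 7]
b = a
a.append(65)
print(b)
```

Key concept: basic list aliasing.
Step by step:
`a = [6, 6, 7]` → a = [6, 6, 7]
`b = a` → b = [6, 6, 7] (same object as a)
`a.append(65)` → a = [6, 6, 7, 65] (same object as b); b = [6, 6, 7, 65] (same object as a)
`print(b)` → prints [6, 6, 7, 65]

Answer: [6, 6, 7, 65]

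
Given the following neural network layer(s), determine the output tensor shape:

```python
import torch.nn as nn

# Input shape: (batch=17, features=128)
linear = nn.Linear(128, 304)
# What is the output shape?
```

Input: (17, 128) -> Output: (17, 304)

Answer: (17, 304)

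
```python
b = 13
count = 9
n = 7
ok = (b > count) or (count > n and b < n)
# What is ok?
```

Trace:
`b = 13` → b = 13
`count = 9` → count = 9
`n = 7` → n = 7
`ok = (b > count) or (count > n and b < n)` → ok = True
So ok = True

Answer: True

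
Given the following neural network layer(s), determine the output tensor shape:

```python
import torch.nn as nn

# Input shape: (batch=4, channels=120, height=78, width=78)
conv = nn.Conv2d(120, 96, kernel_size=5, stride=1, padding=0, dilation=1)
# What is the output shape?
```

Input: (4, 120, 78, 78) -> Output: (4, 96, 74, 74)

Answer: (4, 96, 74, 74)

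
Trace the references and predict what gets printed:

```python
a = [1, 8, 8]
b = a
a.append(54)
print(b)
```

Key concept: basic list aliasing.
Step by step:
`a = [1, 8, 8]` → a = [1, 8, 8]
`b = a` → b = [1, 8, 8] (same object as a)
`a.append(54)` → a = [1, 8, 8, 54] (same object as b); b = [1, 8, 8, 54] (same object as a)
`print(b)` → prints [1, 8, 8, 54]

Answer: [1, 8, 8, 54]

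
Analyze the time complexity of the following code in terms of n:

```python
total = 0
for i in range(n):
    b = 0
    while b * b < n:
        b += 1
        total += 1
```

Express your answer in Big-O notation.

Each loop level contributes: n × √n. Multiplying the contributions gives O(n√n).

Answer: O(n√n)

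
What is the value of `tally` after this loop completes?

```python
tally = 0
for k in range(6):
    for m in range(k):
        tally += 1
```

Triangle number: 0+1+2+...+5
`tally` takes the values: 0 → 1 → 2 → 3 → 4 → 5 → 6 → 7 → 8 → 9 → 10 → 11 → 12 → 13 → 14 → 15

Answer: 15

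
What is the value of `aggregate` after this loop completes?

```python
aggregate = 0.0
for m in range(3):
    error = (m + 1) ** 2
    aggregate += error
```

Sum of squared losses 1² + 2² + ... + 3²
`aggregate` takes the values: 0.0 → 1.0 → 5.0 → 14.0

Answer: 14.0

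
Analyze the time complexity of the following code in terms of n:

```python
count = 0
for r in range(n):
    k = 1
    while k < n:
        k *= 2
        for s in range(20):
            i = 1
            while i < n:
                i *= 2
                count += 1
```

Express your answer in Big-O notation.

Each loop level contributes: n × log n × 1 × log n. Multiplying the contributions gives O(n log² n).

Answer: O(n log² n)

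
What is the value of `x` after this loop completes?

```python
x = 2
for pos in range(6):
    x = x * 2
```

Multiply by 2, 6 times: 2 * 2^6 = 128
`x` takes the values: 2 → 4 → 8 → 16 → 32 → 64 → 128

Answer: 128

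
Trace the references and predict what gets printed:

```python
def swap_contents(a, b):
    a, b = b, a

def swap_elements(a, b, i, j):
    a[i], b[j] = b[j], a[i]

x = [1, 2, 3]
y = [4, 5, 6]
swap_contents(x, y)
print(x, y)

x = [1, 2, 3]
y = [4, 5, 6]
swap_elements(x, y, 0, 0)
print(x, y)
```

Key concept: parameter rebinding vs mutation.
Step by step:
`x = [1, 2, 3]` → x = [1, 2, 3]
`y = [4, 5, 6]` → y = [4, 5, 6]
`swap_contents(x, y)` → no visible change to tracked variables
`print(x, y)` → prints [1, 2, 3] [4, 5, 6]
`x = [1, 2, 3]` → x = [1, 2, 3]
`y = [4, 5, 6]` → y = [4, 5, 6]
`swap_elements(x, y, 0, 0)` → x = [4, 2, 3]; y = [1, 5, 6]
`print(x, y)` → prints [4, 2, 3] [1, 5, 6]

Answer:
[1, 2, 3] [4, 5, 6]
[4, 2, 3] [1, 5, 6]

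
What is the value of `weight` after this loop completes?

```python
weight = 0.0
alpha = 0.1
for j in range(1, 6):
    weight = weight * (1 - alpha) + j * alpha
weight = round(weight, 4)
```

Moving average with lr=0.1
`weight` takes the values: 0.0 → 0.1 → 0.29 → 0.561 → 0.9049 → 1.31441 → 1.3144

Answer: 1.3144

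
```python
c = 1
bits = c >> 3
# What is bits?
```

Trace:
`c = 1` → c = 1
`bits = c >> 3` → bits = 0
So bits = 0

Answer: 0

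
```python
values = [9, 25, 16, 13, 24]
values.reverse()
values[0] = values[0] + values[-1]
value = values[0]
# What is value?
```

Trace:
`values = [9, 25, 16, 13, 24]` → values = [9, 25, 16, 13, 24]
`values.reverse()` → values = [24, 13, 16, 25, 9]
`values[0] = values[0] + values[-1]` → values = [33, 13, 16, 25, 9]
`value = values[0]` → value = 33
So value = 33

Answer: 33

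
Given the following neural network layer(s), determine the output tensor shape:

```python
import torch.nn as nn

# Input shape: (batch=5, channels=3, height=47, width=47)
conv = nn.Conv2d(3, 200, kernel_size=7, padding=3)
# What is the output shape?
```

Input: (5, 3, 47, 47) -> Output: (5, 200, 47, 47)

Answer: (5, 200, 47, 47)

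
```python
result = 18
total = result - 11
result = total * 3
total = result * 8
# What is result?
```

Trace:
`result = 18` → result = 18
`total = result - 11` → total = 7
`result = total * 3` → result = 21
`total = result * 8` → total = 168
So result = 21

Answer: 21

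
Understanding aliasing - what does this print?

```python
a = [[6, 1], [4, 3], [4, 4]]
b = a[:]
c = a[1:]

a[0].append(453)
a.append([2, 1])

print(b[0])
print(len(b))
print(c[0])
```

Key concept: slice with nested mutation.
Step by step:
`a = [[6, 1], [4, 3], [4, 4]]` → a = [[6, 1], [4, 3], [4, 4]]
`b = a[:]` → b = [[6, 1], [4, 3], [4, 4]]
`c = a[1:]` → c = [[4, 3], [4, 4]]
`a[0].append(453)` → a = [[6, 1, 453], [4, 3], [4, 4]]; b = [[6, 1, 453], [4, 3], [4, 4]]
`a.append([2, 1])` → a = [[6, 1, 453], [4, 3], [4, 4], [2, 1]]
`print(b[0])` → prints [6, 1, 453]
`print(len(b))` → prints 3
`print(c[0])` → prints [4, 3]

Answer:
[6, 1, 453]
3
[4, 3]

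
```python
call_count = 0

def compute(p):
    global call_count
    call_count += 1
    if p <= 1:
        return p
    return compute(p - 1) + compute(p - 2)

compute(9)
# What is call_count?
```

Calls(p) = 1 + Calls(p-1) + Calls(p-2); Calls(0)=Calls(1)=1. For p=9 this gives 109.

Answer: 109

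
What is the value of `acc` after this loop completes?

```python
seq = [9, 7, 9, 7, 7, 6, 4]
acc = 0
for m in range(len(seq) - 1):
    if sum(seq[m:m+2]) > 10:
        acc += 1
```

Count windows with sum > 10
`acc` takes the values: 0 → 1 → 2 → 3 → 4 → 5

Answer: 5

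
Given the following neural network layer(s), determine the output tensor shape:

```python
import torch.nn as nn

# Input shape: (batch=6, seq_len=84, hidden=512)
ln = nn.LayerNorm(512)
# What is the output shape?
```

Input: (6, 84, 512) -> Output: (6, 84, 512)

Answer: (6, 84, 512)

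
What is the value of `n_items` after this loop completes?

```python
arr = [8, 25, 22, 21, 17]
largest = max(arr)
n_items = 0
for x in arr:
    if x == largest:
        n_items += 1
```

Count of max value 25 in [8, 25, 22, 21, 17]
`n_items` takes the values: 0 → 1

Answer: 1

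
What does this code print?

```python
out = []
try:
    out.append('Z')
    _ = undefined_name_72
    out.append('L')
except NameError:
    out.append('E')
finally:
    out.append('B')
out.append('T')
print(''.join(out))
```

Execution trace: 'Z' (try body) → 'E' (except NameError) → 'B' (finally) → 'T' (after the try/except). Output: ZEBT

Answer: ZEBT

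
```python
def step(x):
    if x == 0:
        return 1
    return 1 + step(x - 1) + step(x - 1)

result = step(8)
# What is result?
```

step(x) = 1 + 2·step(x-1), step(0)=1. Closed form: (1+1)·2^8 - 1 = 511.

Answer: 511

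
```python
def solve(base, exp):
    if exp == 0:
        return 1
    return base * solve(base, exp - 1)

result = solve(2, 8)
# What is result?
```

solve(2, 8) = 2 * 2 * 2 * 2 * 2 * 2 * 2 * 2 = 256

Answer: 256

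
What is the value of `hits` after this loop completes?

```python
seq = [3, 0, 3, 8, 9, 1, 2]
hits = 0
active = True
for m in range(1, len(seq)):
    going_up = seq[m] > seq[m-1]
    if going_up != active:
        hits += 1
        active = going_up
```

Count direction changes in [3, 0, 3, 8, 9, 1, 2]
`hits` takes the values: 0 → 1 → 2 → 3 → 4

Answer: 4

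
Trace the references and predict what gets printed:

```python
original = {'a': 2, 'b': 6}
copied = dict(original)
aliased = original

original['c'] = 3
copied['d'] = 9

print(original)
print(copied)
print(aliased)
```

Key concept: dict() creates copy, assignment creates alias.
Step by step:
`original = {'a': 2, 'b': 6}` → original = {'a': 2, 'b': 6}
`copied = dict(original)` → copied = {'a': 2, 'b': 6}
`aliased = original` → aliased = {'a': 2, 'b': 6} (same object as original)
`original['c'] = 3` → original = {'a': 2, 'b': 6, 'c': 3} (same object as aliased); aliased = {'a': 2, 'b': 6, 'c': 3} (same object as original)
`copied['d'] = 9` → copied = {'a': 2, 'b': 6, 'd': 9}
`print(original)` → prints {'a': 2, 'b': 6, 'c': 3}
`print(copied)` → prints {'a': 2, 'b': 6, 'd': 9}
`print(aliased)` → prints {'a': 2, 'b': 6, 'c': 3}

Answer:
{'a': 2, 'b': 6, 'c': 3}
{'a': 2, 'b': 6, 'd': 9}
{'a': 2, 'b': 6, 'c': 3}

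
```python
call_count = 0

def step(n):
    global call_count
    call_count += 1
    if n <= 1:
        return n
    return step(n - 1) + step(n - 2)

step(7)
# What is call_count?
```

Calls(n) = 1 + Calls(n-1) + Calls(n-2); Calls(0)=Calls(1)=1. For n=7 this gives 41.

Answer: 41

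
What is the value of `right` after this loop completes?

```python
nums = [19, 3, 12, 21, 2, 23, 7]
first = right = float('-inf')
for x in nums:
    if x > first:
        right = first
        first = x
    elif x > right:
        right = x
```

Second largest (with repeats) in [19, 3, 12, 21, 2, 23, 7]
`right` takes the values: -inf → 3 → 12 → 19 → 21

Answer: 21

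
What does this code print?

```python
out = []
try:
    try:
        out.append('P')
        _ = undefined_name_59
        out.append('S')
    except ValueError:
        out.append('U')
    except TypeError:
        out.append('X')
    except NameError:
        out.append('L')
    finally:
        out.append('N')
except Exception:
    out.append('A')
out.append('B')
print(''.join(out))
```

Execution trace: 'P' (inner try body) → 'L' (inner except NameError) → 'N' (inner finally) → 'B' (after the try/except). Output: PLNB

Answer: PLNB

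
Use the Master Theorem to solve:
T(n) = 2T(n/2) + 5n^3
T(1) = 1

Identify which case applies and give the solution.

a=2, b=2, f(n)=5n^3. log_2(2) = 1. Since c=3 > 1 and the regularity condition holds (2(n/2)^3 = (2/2^3)n^3 with 2/2^3 < 1), Case 3 applies: T(n) = Θ(f(n)) = O(n^3).

Answer: O(n^3) - Case 3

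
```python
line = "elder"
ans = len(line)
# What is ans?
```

Trace:
`line = "elder"` → line = 'elder'
`ans = len(line)` → ans = 5
So ans = 5

Answer: 5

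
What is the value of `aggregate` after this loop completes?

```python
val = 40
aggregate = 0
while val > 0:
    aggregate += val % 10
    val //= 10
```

Sum digits of 40
`aggregate` takes the values: 0 → 4

Answer: 4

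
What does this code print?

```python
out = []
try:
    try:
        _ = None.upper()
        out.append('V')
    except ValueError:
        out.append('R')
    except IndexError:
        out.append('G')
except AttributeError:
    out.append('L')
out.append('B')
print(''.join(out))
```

Execution trace: 'L' (outer except AttributeError) → 'B' (after the try/except). Output: LB

Answer: LB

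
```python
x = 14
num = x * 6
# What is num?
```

Trace:
`x = 14` → x = 14
`num = x * 6` → num = 84
So num = 84

Answer: 84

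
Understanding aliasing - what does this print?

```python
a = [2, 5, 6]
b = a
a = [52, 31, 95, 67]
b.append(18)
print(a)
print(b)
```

Key concept: rebinding vs mutation: a is rebound to a new list, b still points at the original.
Step by step:
`a = [2, 5, 6]` → a = [2, 5, 6]
`b = a` → b = [2, 5, 6] (same object as a)
`a = [52, 31, 95, 67]` → a = [52, 31, 95, 67]
`b.append(18)` → b = [2, 5, 6, 18]
`print(a)` → prints [52, 31, 95, 67]
`print(b)` → prints [2, 5, 6, 18]

Answer:
[52, 31, 95, 67]
[2, 5, 6, 18]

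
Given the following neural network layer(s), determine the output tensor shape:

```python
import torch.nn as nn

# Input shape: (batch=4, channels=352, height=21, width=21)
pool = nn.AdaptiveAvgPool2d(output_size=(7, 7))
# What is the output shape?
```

Input: (4, 352, 21, 21) -> Output: (4, 352, 7, 7)

Answer: (4, 352, 7, 7)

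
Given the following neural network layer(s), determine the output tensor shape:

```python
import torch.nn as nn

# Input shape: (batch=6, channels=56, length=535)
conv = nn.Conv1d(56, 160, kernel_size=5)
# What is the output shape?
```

Input: (6, 56, 535) -> Output: (6, 160, 531)

Answer: (6, 160, 531)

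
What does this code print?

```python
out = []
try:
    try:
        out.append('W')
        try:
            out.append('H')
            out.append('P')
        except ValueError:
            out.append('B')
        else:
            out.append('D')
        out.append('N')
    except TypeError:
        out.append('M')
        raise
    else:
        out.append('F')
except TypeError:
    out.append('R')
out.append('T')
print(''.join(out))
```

Execution trace: 'W' (try body) → 'H' (inner try body) → 'P' (inner try body, no exception) → 'D' (inner else) → 'N' (try body, no exception) → 'F' (else) → 'T' (after the try/except). Output: WHPDNFT

Answer: WHPDNFT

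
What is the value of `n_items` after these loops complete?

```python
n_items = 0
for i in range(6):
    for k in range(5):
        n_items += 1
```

6 * 5 = 30
`n_items` takes the values: 0 → 1 → 2 → 3 → 4 → 5 → 6 → 7 → 8 → 9 → 10 → 11 → 12 → 13 → 14 → 15 → 16 → 17 → 18 → 19 → 20 → 21 → 22 → 23 → 24 → 25 → 26 → 27 → 28 → 29 → 30

Answer: 30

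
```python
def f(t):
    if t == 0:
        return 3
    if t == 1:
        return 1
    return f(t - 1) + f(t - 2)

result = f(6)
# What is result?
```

Build up from base cases: f(0)=3, f(1)=1, f(2)=4, f(3)=5, f(4)=9, f(5)=14, f(6)=23

Answer: 23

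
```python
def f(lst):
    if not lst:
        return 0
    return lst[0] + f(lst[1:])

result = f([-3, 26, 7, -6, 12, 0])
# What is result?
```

(-3) + 26 + 7 + (-6) + 12 + 0 + 0 = 36

Answer: 36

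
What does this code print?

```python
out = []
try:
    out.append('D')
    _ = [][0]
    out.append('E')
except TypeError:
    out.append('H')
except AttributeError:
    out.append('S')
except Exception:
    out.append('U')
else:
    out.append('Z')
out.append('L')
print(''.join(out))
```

Execution trace: 'D' (try body) → 'U' (except Exception) → 'L' (after the try/except). Output: DUL

Answer: DUL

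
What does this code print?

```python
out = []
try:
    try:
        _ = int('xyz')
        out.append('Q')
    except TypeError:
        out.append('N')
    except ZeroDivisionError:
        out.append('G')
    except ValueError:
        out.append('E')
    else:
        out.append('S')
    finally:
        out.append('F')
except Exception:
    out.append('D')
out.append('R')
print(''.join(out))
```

Execution trace: 'E' (inner except ValueError) → 'F' (inner finally) → 'R' (after the try/except). Output: EFR

Answer: EFR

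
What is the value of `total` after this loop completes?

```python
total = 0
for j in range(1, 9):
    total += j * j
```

Sum of squares 1² to 8² = 204
`total` takes the values: 0 → 1 → 5 → 14 → 30 → 55 → 91 → 140 → 204

Answer: 204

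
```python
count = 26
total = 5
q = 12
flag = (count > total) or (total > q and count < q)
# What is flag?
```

Trace:
`count = 26` → count = 26
`total = 5` → total = 5
`q = 12` → q = 12
`flag = (count > total) or (total > q and count < q)` → flag = True
So flag = True

Answer: True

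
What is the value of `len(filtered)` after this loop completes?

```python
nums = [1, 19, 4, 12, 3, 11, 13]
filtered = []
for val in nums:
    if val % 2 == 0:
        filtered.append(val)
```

Count even numbers in [1, 19, 4, 12, 3, 11, 13]
`filtered` takes the values: [] → [4] → [4, 12]
So `len(filtered)` = 2

Answer: 2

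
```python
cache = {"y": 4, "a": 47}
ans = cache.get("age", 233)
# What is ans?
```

Trace:
`cache = {"y": 4, "a": 47}` → cache = {'y': 4, 'a': 47}
`ans = cache.get("age", 233)` → ans = 233
So ans = 233

Answer: 233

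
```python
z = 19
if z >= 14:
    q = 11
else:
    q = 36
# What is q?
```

Trace:
`z = 19` → z = 19
`if z >= 14: ...` → z >= 14 is True → q = 11
So q = 11

Answer: 11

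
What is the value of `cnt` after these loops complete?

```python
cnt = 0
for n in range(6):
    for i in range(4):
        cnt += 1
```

6 * 4 = 24
`cnt` takes the values: 0 → 1 → 2 → 3 → 4 → 5 → 6 → 7 → 8 → 9 → 10 → 11 → 12 → 13 → 14 → 15 → 16 → 17 → 18 → 19 → 20 → 21 → 22 → 23 → 24

Answer: 24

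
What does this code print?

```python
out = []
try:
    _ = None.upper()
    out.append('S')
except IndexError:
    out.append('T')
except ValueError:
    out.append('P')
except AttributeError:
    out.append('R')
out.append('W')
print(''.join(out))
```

Execution trace: 'R' (except AttributeError) → 'W' (after the try/except). Output: RW

Answer: RW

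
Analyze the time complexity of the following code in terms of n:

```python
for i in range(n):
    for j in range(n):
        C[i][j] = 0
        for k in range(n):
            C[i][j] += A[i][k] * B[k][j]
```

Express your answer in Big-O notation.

This is Naive matrix multiplication. Time complexity: O(n³).

Answer: O(n³)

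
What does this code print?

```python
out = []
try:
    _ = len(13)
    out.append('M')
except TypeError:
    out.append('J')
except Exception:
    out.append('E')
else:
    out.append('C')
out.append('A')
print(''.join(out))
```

Execution trace: 'J' (except TypeError) → 'A' (after the try/except). Output: JA

Answer: JA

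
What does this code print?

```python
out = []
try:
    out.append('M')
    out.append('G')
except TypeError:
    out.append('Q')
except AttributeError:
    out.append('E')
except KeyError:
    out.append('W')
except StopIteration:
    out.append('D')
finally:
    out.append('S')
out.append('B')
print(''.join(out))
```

Execution trace: 'M' (try body) → 'G' (try body, no exception) → 'S' (finally) → 'B' (after the try/except). Output: MGSB

Answer: MGSB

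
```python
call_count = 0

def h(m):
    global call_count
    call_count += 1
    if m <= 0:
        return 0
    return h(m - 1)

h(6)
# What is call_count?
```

Linear recursion stepping by 1: 7 calls from m=6 down to ≤0.

Answer: 7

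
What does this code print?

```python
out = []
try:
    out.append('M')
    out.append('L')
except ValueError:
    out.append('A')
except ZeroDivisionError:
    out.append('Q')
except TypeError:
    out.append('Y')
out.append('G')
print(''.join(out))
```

Execution trace: 'M' (try body) → 'L' (try body, no exception) → 'G' (after the try/except). Output: MLG

Answer: MLG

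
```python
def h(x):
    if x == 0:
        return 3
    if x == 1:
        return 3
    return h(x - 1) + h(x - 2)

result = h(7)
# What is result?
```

Build up from base cases: h(0)=3, h(1)=3, h(2)=6, h(3)=9, h(4)=15, h(5)=24, h(6)=39, ..., h(7)=63

Answer: 63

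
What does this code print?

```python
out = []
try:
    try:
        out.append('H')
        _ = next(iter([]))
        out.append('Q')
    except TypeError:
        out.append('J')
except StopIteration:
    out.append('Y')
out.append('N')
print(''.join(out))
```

Execution trace: 'H' (try body) → 'Y' (outer except StopIteration) → 'N' (after the try/except). Output: HYN

Answer: HYN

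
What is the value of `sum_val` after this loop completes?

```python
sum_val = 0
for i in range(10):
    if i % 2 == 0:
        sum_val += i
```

Sum of even numbers 0 to 9
`sum_val` takes the values: 0 → 2 → 6 → 12 → 20

Answer: 20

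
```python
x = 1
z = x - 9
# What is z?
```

Trace:
`x = 1` → x = 1
`z = x - 9` → z = -8
So z = -8

Answer: -8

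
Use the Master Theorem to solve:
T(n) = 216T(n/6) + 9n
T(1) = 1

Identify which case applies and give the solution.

a=216, b=6, f(n)=9n. log_6(216) = 3. Since c=1 < 3, Case 1 applies: T(n) = Θ(n^log_b(a)) = O(n^3).

Answer: O(n^3) - Case 1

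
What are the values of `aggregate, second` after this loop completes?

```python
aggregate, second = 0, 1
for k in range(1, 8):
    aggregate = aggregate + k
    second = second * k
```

Sum and factorial of 1 to 7
`aggregate, second` takes the values: (0, 1) → (1, 1) → (3, 1) → (3, 2) → (6, 2) → (6, 6) → (10, 6) → (10, 24) → (15, 24) → (15, 120) → (21, 120) → (21, 720) → (28, 720) → (28, 5040)

Answer: 28, 5040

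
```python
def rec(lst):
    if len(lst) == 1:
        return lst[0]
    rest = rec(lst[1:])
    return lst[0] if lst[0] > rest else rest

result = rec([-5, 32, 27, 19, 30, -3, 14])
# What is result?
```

Recursive max over [-5, 32, 27, 19, 30, -3, 14] = 32

Answer: 32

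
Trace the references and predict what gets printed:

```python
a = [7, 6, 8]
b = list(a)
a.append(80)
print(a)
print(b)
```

Key concept: list() constructor creates copy.
Step by step:
`a = [7, 6, 8]` → a = [7, 6, 8]
`b = list(a)` → b = [7, 6, 8]
`a.append(80)` → a = [7, 6, 8, 80]
`print(a)` → prints [7, 6, 8, 80]
`print(b)` → prints [7, 6, 8]

Answer:
[7, 6, 8, 80]
[7, 6, 8]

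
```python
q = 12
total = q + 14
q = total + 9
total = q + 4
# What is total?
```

Trace:
`q = 12` → q = 12
`total = q + 14` → total = 26
`q = total + 9` → q = 35
`total = q + 4` → total = 39
So total = 39

Answer: 39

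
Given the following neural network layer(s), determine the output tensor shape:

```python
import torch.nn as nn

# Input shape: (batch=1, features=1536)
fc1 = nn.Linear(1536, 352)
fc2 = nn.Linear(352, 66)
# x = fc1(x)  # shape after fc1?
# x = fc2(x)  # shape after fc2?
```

Input: (1, 1536) -> after fc1: (1, 352) -> Output: (1, 66)

Answer: (1, 66)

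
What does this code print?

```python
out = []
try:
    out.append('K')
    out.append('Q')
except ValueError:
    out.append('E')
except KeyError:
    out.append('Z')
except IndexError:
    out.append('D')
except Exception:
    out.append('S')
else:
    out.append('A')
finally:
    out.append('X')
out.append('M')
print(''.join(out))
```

Execution trace: 'K' (try body) → 'Q' (try body, no exception) → 'A' (else) → 'X' (finally) → 'M' (after the try/except). Output: KQAXM

Answer: KQAXM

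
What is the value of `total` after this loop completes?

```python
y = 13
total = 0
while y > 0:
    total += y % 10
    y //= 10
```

Sum digits of 13
`total` takes the values: 0 → 3 → 4

Answer: 4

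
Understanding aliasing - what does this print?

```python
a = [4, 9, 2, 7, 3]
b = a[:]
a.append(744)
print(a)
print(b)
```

Key concept: slice [:] creates copy.
Step by step:
`a = [4, 9, 2, 7, 3]` → a = [4, 9, 2, 7, 3]
`b = a[:]` → b = [4, 9, 2, 7, 3]
`a.append(744)` → a = [4, 9, 2, 7, 3, 744]
`print(a)` → prints [4, 9, 2, 7, 3, 744]
`print(b)` → prints [4, 9, 2, 7, 3]

Answer:
[4, 9, 2, 7, 3, 744]
[4, 9, 2, 7, 3]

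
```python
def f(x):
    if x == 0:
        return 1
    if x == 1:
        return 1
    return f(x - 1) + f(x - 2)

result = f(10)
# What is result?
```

Build up from base cases: f(0)=1, f(1)=1, f(2)=2, f(3)=3, f(4)=5, f(5)=8, f(6)=13, ..., f(10)=89

Answer: 89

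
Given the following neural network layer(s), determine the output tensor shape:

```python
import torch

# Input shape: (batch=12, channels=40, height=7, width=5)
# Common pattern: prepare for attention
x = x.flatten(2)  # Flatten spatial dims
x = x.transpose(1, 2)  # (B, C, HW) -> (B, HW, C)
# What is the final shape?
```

Input: (12, 40, 7, 5) -> after flatten(2): (12, 40, 35) -> Output: (12, 35, 40)

Answer: (12, 35, 40)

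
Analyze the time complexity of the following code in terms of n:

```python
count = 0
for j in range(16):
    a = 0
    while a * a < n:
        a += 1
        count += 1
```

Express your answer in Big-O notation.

Each loop level contributes: 1 × √n. Multiplying the contributions gives O(√n).

Answer: O(√n)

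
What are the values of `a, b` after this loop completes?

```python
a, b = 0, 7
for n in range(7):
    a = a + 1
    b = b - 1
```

a goes 0→7, b goes 7→0
`a, b` takes the values: (0, 7) → (1, 7) → (1, 6) → (2, 6) → (2, 5) → (3, 5) → (3, 4) → (4, 4) → (4, 3) → (5, 3) → (5, 2) → (6, 2) → (6, 1) → (7, 1) → (7, 0)

Answer: 7, 0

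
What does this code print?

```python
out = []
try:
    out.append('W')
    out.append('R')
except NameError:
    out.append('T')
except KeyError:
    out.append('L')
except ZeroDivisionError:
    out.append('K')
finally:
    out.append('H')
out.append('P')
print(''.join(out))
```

Execution trace: 'W' (try body) → 'R' (try body, no exception) → 'H' (finally) → 'P' (after the try/except). Output: WRHP

Answer: WRHP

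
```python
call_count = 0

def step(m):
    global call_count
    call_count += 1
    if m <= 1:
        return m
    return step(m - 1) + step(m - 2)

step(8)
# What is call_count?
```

Calls(m) = 1 + Calls(m-1) + Calls(m-2); Calls(0)=Calls(1)=1. For m=8 this gives 67.

Answer: 67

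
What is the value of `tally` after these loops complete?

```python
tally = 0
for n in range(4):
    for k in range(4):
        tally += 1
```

4 * 4 = 16
`tally` takes the values: 0 → 1 → 2 → 3 → 4 → 5 → 6 → 7 → 8 → 9 → 10 → 11 → 12 → 13 → 14 → 15 → 16

Answer: 16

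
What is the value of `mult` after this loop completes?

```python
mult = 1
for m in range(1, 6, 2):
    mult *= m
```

Product of 1, 3, 5, ... up to 5
`mult` takes the values: 1 → 3 → 15

Answer: 15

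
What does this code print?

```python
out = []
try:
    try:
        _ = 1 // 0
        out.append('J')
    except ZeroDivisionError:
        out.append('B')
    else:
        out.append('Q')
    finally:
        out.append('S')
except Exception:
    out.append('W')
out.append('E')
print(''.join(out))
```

Execution trace: 'B' (inner except ZeroDivisionError) → 'S' (inner finally) → 'E' (after the try/except). Output: BSE

Answer: BSE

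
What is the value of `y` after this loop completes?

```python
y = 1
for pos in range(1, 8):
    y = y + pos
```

Start at 1, add 1 through 7
`y` takes the values: 1 → 2 → 4 → 7 → 11 → 16 → 22 → 29

Answer: 29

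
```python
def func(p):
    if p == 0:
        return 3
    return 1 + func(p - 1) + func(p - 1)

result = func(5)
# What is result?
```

func(p) = 1 + 2·func(p-1), func(0)=3. Closed form: (3+1)·2^5 - 1 = 127.

Answer: 127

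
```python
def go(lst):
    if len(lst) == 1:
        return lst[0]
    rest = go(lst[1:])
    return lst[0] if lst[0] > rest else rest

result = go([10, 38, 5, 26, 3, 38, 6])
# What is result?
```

Recursive max over [10, 38, 5, 26, 3, 38, 6] = 38

Answer: 38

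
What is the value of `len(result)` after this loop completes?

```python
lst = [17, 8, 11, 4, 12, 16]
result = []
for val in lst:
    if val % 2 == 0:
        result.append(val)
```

Count even numbers in [17, 8, 11, 4, 12, 16]
`result` takes the values: [] → [8] → [8, 4] → [8, 4, 12] → [8, 4, 12, 16]
So `len(result)` = 4

Answer: 4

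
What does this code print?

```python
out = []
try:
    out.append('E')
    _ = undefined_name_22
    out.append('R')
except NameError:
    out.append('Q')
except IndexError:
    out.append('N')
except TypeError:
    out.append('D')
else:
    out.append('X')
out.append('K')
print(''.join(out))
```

Execution trace: 'E' (try body) → 'Q' (except NameError) → 'K' (after the try/except). Output: EQK

Answer: EQK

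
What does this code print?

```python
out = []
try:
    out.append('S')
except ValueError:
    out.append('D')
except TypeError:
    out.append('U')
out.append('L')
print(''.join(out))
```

Execution trace: 'S' (try body, no exception) → 'L' (after the try/except). Output: SL

Answer: SL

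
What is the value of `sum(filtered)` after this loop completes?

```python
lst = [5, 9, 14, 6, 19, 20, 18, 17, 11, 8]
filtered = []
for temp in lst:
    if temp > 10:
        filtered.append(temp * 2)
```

Sum of doubled values > 10
`filtered` takes the values: [] → [28] → [28, 38] → [28, 38, 40] → [28, 38, 40, 36] → [28, 38, 40, 36, 34] → [28, 38, 40, 36, 34, 22]
So `sum(filtered)` = 198

Answer: 198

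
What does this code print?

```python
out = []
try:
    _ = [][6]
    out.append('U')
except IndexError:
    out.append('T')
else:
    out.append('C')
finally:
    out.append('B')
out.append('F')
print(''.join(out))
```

Execution trace: 'T' (except IndexError) → 'B' (finally) → 'F' (after the try/except). Output: TBF

Answer: TBF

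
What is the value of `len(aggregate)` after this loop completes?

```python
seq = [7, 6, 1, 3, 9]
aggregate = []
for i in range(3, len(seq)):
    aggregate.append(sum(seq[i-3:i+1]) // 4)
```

Number of 4-element averages
`aggregate` takes the values: [] → [4] → [4, 4]
So `len(aggregate)` = 2

Answer: 2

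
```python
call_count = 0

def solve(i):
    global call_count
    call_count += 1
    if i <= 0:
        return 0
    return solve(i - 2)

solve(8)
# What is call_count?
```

Linear recursion stepping by 2: 5 calls from i=8 down to ≤0.

Answer: 5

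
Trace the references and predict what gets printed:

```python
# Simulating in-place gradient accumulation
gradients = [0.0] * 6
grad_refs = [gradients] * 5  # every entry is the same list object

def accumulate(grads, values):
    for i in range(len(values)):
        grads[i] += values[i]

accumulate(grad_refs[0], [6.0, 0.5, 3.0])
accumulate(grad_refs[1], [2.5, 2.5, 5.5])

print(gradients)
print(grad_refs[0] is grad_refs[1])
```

Key concept: gradient accumulation aliasing.
Step by step:
`gradients = [0.0] * 6` → gradients = [0.0, 0.0, 0.0, 0.0, 0.0, 0.0]
`grad_refs = [gradients] * 5` → grad_refs = [[0.0, 0.0, 0.0, 0.0, 0.0, 0.0], [0.0, 0.0, 0.0, 0.0, 0.0, 0.0], [0.0, 0.0, 0.0, 0.0, 0.0, 0.0], [0.0, 0.0, 0.0, 0.0, 0.0, 0.0], [0.0, 0.0, 0.0, 0.0, 0.0, 0.0]]
`accumulate(grad_refs[0], [6.0, 0.5, 3.0])` → gradients = [6.0, 0.5, 3.0, 0.0, 0.0, 0.0]; grad_refs = [[6.0, 0.5, 3.0, 0.0, 0.0, 0.0], [6.0, 0.5, 3.0, 0.0, 0.0, 0.0], [6.0, 0.5, 3.0, 0.0, 0.0, 0.0], [6.0, 0.5, 3.0, 0.0, 0.0, 0.0], [6.0, 0.5, 3.0, 0.0, 0.0, 0.0]]
`accumulate(grad_refs[1], [2.5, 2.5, 5.5])` → gradients = [8.5, 3.0, 8.5, 0.0, 0.0, 0.0]; grad_refs = [[8.5, 3.0, 8.5, 0.0, 0.0, 0.0], [8.5, 3.0, 8.5, 0.0, 0.0, 0.0], [8.5, 3.0, 8.5, 0.0, 0.0, 0.0], [8.5, 3.0, 8.5, 0.0, 0.0, 0.0], [8.5, 3.0, 8.5, 0.0, 0.0, 0.0]]
`print(gradients)` → prints [8.5, 3.0, 8.5, 0.0, 0.0, 0.0]
`print(grad_refs[0] is grad_refs[1])` → prints True

Answer:
[8.5, 3.0, 8.5, 0.0, 0.0, 0.0]
True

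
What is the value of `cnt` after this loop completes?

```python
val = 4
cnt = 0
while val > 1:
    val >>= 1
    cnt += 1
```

Count right shifts until 1
`cnt` takes the values: 0 → 1 → 2

Answer: 2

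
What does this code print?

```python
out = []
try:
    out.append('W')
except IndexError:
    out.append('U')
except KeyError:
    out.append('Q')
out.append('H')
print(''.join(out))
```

Execution trace: 'W' (try body, no exception) → 'H' (after the try/except). Output: WH

Answer: WH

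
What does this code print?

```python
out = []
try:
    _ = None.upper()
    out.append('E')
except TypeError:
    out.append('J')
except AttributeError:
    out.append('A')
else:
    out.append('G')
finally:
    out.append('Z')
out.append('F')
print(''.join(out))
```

Execution trace: 'A' (except AttributeError) → 'Z' (finally) → 'F' (after the try/except). Output: AZF

Answer: AZF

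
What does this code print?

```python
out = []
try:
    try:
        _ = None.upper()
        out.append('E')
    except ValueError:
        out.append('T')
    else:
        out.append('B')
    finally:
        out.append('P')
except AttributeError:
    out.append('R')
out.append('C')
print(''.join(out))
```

Execution trace: 'P' (inner finally) → 'R' (outer except AttributeError) → 'C' (after the try/except). Output: PRC

Answer: PRC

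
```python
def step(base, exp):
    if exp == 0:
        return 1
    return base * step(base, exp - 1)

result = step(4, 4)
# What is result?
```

step(4, 4) = 4 * 4 * 4 * 4 = 256

Answer: 256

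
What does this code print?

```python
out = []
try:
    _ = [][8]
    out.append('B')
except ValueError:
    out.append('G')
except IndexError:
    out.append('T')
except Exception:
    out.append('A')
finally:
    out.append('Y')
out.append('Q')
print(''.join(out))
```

Execution trace: 'T' (except IndexError) → 'Y' (finally) → 'Q' (after the try/except). Output: TYQ

Answer: TYQ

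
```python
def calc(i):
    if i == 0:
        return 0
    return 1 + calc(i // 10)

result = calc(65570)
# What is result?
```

Count of digits of 65570: 5

Answer: 5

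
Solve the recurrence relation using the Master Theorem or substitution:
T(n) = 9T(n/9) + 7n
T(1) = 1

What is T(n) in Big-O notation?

By Master Theorem: a=9, b=9, f(n)=7n. Since log_9(9) = 1 and f(n) = Θ(n^1), Case 2 applies. T(n) = O(n log n).

Answer: O(n log n)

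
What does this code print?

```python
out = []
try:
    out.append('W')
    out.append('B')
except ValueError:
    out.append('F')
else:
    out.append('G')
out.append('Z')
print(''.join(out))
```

Execution trace: 'W' (try body) → 'B' (try body, no exception) → 'G' (else) → 'Z' (after the try/except). Output: WBGZ

Answer: WBGZ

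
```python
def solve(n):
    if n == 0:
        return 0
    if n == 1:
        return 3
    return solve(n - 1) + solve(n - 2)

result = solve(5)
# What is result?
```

Build up from base cases: solve(0)=0, solve(1)=3, solve(2)=3, solve(3)=6, solve(4)=9, solve(5)=15

Answer: 15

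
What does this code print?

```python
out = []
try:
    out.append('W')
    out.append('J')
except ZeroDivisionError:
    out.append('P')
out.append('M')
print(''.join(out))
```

Execution trace: 'W' (try body) → 'J' (try body, no exception) → 'M' (after the try/except). Output: WJM

Answer: WJM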